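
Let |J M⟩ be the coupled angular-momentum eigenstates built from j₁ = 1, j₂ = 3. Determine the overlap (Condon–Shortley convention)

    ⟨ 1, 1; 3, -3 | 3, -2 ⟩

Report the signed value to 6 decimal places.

+√(1/4) = +0.500000

triangle: 1!·1!·5!/8! = 120/40320
(j±m)!: 2!·0!·0!·6!·1!·5! = 172800
prefactor² = (2J+1)·Δ·N² = 3600
  k=0: +1/(0!·1!·0!·0!·1!·5!) = 1/120
Σ = 1/120  ⇒  CG² = 3600·1/120² = 1/4
CG = +√(1/4) = +0.500000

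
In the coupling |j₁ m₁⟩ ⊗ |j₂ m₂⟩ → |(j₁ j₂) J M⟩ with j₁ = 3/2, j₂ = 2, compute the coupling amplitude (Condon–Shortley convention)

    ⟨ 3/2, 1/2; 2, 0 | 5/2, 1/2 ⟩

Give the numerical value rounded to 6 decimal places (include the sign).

+√(3/35) ≈ +0.292770

triangle: 1!·2!·3!/7! = 12/5040
(j±m)!: 2!·1!·2!·2!·3!·2! = 96
prefactor² = (2J+1)·Δ·N² = 48/35
  k=0: +1/(0!·1!·1!·2!·1!·1!) = 1/2
  k=1: −1/(1!·0!·0!·1!·2!·2!) = -1/4
Σ = 1/4  ⇒  CG² = 48/35·1/4² = 3/35
CG = +√(3/35) = +0.292770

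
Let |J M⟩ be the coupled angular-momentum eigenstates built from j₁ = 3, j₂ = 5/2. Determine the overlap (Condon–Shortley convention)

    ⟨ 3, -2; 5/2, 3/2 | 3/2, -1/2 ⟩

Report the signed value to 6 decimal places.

-0.218218

triangle: 4!*2!*1!/8! = 48/40320
(j±m)!: 1!*5!*4!*1!*1!*2! = 5760
prefactor² = (2J+1)*Δ*N² = 192/7
  k=3: −1/(3!*1!*2!*1!*0!*0!) = -1/12
  k=4: +1/(4!*0!*1!*0!*1!*1!) = 1/24
Σ = -1/24  ⇒  CG² = 192/7*(-1/24)² = 1/21
CG = −√(1/21) = -0.218218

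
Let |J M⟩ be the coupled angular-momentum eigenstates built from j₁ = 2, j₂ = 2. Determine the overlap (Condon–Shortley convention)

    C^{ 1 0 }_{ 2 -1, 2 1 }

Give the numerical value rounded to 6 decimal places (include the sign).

j₁+j₂−J=3  J+j₁−j₂=1  J−j₁+j₂=1  j₁+j₂+J+1=6
(j₁±m₁, j₂±m₂, J±M) = (1,3,3,1,1,1)
P² = 9/10
sum k=2..3:
  [2] +1/2 = 1/2
  [3] −1/6 = -1/6
S = 1/3
C² = P²·S² = 1/10 ; C = +0.316228

+0.316228  (= +√(1/10))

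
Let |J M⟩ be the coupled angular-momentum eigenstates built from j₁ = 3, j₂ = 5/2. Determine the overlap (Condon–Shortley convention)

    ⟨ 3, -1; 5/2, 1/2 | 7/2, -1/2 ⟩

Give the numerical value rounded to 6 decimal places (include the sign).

-0.125988

triangle: 2!×4!×3!/10! = 288/3628800
(j±m)!: 2!×4!×3!×2!×3!×4! = 82944
prefactor² = (2J+1)×Δ×N² = 9216/175
  k=0: +1/(0!×2!×4!×3!×0!×0!) = 1/288
  k=1: −1/(1!×1!×3!×2!×1!×1!) = -1/12
  k=2: +1/(2!×0!×2!×1!×2!×2!) = 1/16
Σ = -5/288  ⇒  CG² = 9216/175×(-5/288)² = 1/63
CG = −√(1/63) = -0.125988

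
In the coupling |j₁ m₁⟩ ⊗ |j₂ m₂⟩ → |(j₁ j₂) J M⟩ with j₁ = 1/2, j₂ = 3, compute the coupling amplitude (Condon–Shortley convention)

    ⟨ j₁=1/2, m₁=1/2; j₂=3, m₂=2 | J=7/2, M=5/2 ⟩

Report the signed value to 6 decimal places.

√[8·0!1!6!/8! · 1!0!5!1!6!1!] = √(86400/7)
  +(−1)^0/∏(0,0,0,5,1,1)! = 1/120  (running 1/120)
⟨..|..⟩ = √(86400/7)·(1/120) = +0.925820

+√(6/7) = +0.925820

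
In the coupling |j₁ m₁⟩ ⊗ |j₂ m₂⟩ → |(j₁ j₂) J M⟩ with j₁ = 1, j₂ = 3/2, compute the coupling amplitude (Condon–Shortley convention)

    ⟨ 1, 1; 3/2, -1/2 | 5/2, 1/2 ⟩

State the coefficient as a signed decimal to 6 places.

j₁+j₂−J=0  J+j₁−j₂=2  J−j₁+j₂=3  j₁+j₂+J+1=6
(j₁±m₁, j₂±m₂, J±M) = (2,0,1,2,3,2)
P² = 24/5
sum k=0..0:
  [0] +1/4 = 1/4
S = 1/4
C² = P²·S² = 3/10 ; C = +0.547723

+√(3/10) = +0.547723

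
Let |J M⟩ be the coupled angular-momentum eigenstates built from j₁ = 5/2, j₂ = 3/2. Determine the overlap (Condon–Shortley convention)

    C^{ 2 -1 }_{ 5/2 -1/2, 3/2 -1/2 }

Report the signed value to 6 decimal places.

j₁+j₂−J=2  J+j₁−j₂=3  J−j₁+j₂=1  j₁+j₂+J+1=7
(j₁±m₁, j₂±m₂, J±M) = (2,3,1,2,1,3)
P² = 12/7
sum k=0..1:
  [0] +1/12 = 1/12
  [1] −1/2 = -1/2
S = -5/12
C² = P²·S² = 25/84 ; C = -0.545545

-0.545545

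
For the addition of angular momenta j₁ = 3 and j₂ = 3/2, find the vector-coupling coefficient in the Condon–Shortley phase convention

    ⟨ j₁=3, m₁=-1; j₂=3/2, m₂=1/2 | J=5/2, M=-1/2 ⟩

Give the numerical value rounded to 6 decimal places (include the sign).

triangle: 2!·4!·1!/8! = 48/40320
(j±m)!: 2!·4!·2!·1!·2!·3! = 1152
prefactor² = (2J+1)·Δ·N² = 288/35
  k=1: −1/(1!·1!·3!·1!·1!·0!) = -1/6
  k=2: +1/(2!·0!·2!·0!·2!·1!) = 1/8
Σ = -1/24  ⇒  CG² = 288/35·(-1/24)² = 1/70
CG = −√(1/70) = -0.119523

-0.119523  (= −√(1/70))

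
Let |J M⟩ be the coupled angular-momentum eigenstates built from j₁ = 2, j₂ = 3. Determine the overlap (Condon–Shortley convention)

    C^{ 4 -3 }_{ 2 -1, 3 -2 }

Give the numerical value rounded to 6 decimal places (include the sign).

+√(1/20) = +0.223607

√[9·1!3!5!/10! · 1!3!1!5!1!7!] = √(6480)
  +(−1)^0/∏(0,1,3,1,0,4)! = 1/144  (running 1/144)
  +(−1)^1/∏(1,0,2,0,1,5)! = -1/240  (running 1/360)
⟨..|..⟩ = √(6480)·(1/360) = +0.223607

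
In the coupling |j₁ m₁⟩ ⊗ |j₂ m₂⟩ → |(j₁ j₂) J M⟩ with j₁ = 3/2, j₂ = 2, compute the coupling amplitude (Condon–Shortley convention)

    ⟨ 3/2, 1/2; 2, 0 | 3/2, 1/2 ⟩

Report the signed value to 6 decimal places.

-0.447214  (= −√(1/5))

triangle: 2!*1!*2!/6! = 4/720
(j±m)!: 2!*1!*2!*2!*2!*1! = 16
prefactor² = (2J+1)*Δ*N² = 16/45
  k=0: +1/(0!*2!*1!*2!*0!*0!) = 1/4
  k=1: −1/(1!*1!*0!*1!*1!*1!) = -1
Σ = -3/4  ⇒  CG² = 16/45*(-3/4)² = 1/5
CG = −√(1/5) = -0.447214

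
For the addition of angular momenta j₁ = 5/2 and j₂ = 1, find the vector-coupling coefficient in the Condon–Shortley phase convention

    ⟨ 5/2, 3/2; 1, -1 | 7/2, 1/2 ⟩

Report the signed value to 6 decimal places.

+0.377964  (= +√(1/7))

triangle: 0!*5!*2!/8! = 240/40320
(j±m)!: 4!*1!*0!*2!*4!*3! = 6912
prefactor² = (2J+1)*Δ*N² = 2304/7
  k=0: +1/(0!*0!*1!*0!*4!*2!) = 1/48
Σ = 1/48  ⇒  CG² = 2304/7*1/48² = 1/7
CG = +√(1/7) = +0.377964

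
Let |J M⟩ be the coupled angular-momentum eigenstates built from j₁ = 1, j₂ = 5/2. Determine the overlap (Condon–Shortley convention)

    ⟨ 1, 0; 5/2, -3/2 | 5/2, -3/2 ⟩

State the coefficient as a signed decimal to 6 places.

triangle: 1!*1!*4!/7! = 24/5040
(j±m)!: 1!*1!*1!*4!*1!*4! = 576
prefactor² = (2J+1)*Δ*N² = 576/35
  k=0: +1/(0!*1!*1!*1!*0!*3!) = 1/6
  k=1: −1/(1!*0!*0!*0!*1!*4!) = -1/24
Σ = 1/8  ⇒  CG² = 576/35*1/8² = 9/35
CG = +√(9/35) = +0.507093

+√(9/35) ≈ +0.507093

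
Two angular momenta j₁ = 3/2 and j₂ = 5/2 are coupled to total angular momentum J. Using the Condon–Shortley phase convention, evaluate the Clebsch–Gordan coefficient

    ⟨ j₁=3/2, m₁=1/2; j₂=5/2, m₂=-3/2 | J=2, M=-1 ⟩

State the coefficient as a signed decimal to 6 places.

+0.154303  (= +√(1/42))

√[5·2!1!3!/7! · 2!1!1!4!1!3!] = √(24/7)
  +(−1)^0/∏(0,2,1,1,0,2)! = 1/4  (running 1/4)
  +(−1)^1/∏(1,1,0,0,1,3)! = -1/6  (running 1/12)
⟨..|..⟩ = √(24/7)·(1/12) = +0.154303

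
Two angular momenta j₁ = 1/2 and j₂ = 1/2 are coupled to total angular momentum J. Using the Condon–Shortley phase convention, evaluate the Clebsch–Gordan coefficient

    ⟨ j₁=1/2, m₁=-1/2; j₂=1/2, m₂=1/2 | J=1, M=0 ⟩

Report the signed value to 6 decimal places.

+√(1/2) = +0.707107

triangle: 0!*1!*1!/3! = 1/6
(j±m)!: 0!*1!*1!*0!*1!*1! = 1
prefactor² = (2J+1)*Δ*N² = 1/2
  k=0: +1/(0!*0!*1!*1!*0!*0!) = 1
Σ = 1  ⇒  CG² = 1/2*1² = 1/2
CG = +√(1/2) = +0.707107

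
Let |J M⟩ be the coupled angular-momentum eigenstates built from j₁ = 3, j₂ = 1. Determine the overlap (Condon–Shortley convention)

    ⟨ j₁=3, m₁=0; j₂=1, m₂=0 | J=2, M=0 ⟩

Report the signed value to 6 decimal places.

√[5·2!4!0!/7! · 3!3!1!1!2!2!] = √(48/7)
  +(−1)^1/∏(1,1,2,0,2,0)! = -1/4  (running -1/4)
⟨..|..⟩ = √(48/7)·(-1/4) = -0.654654

−√(3/7) = -0.654654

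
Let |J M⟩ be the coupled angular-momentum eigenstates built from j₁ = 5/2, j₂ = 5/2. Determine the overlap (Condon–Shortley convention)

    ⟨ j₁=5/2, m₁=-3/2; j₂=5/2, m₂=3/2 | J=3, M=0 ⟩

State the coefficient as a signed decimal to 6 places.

j₁+j₂−J=2  J+j₁−j₂=3  J−j₁+j₂=3  j₁+j₂+J+1=9
(j₁±m₁, j₂±m₂, J±M) = (1,4,4,1,3,3)
P² = 144/5
sum k=1..2:
  [1] −1/36 = -1/36
  [2] +1/8 = 1/8
S = 7/72
C² = P²·S² = 49/180 ; C = +0.521749

+√(49/180) ≈ +0.521749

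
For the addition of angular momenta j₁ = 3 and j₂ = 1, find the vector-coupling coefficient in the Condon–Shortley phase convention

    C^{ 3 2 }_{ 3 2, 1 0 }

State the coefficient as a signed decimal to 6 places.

+√(1/3) = +0.577350

√[7·1!5!1!/8! · 5!1!1!1!5!1!] = √(300)
  +(−1)^0/∏(0,1,1,1,4,0)! = 1/24  (running 1/24)
  +(−1)^1/∏(1,0,0,0,5,1)! = -1/120  (running 1/30)
⟨..|..⟩ = √(300)·(1/30) = +0.577350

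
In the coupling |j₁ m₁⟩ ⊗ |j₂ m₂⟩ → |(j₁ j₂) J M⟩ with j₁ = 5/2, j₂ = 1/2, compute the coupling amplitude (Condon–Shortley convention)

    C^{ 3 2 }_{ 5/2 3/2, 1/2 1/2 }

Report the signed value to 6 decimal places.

+0.912871

triangle: 0!×5!×1!/7! = 120/5040
(j±m)!: 4!×1!×1!×0!×5!×1! = 2880
prefactor² = (2J+1)×Δ×N² = 480
  k=0: +1/(0!×0!×1!×1!×4!×0!) = 1/24
Σ = 1/24  ⇒  CG² = 480×1/24² = 5/6
CG = +√(5/6) = +0.912871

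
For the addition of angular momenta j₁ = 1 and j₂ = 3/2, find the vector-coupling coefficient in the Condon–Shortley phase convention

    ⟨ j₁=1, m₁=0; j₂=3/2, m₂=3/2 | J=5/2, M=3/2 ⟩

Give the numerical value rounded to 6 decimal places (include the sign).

+0.632456

j₁+j₂−J=0  J+j₁−j₂=2  J−j₁+j₂=3  j₁+j₂+J+1=6
(j₁±m₁, j₂±m₂, J±M) = (1,1,3,0,4,1)
P² = 72/5
sum k=0..0:
  [0] +1/6 = 1/6
S = 1/6
C² = P²·S² = 2/5 ; C = +0.632456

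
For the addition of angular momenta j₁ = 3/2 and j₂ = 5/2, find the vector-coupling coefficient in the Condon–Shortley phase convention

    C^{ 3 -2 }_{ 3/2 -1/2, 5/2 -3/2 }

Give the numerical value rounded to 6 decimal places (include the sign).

+0.288675  (= +√(1/12))

j₁+j₂−J=1  J+j₁−j₂=2  J−j₁+j₂=4  j₁+j₂+J+1=8
(j₁±m₁, j₂±m₂, J±M) = (1,2,1,4,1,5)
P² = 48
sum k=0..1:
  [0] +1/12 = 1/12
  [1] −1/24 = -1/24
S = 1/24
C² = P²·S² = 1/12 ; C = +0.288675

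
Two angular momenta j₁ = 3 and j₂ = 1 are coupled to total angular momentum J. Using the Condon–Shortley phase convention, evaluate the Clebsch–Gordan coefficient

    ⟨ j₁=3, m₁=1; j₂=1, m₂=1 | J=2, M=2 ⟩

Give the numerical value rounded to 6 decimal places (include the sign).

+0.218218

j₁+j₂−J=2  J+j₁−j₂=4  J−j₁+j₂=0  j₁+j₂+J+1=7
(j₁±m₁, j₂±m₂, J±M) = (4,2,2,0,4,0)
P² = 768/7
sum k=2..2:
  [2] +1/48 = 1/48
S = 1/48
C² = P²·S² = 1/21 ; C = +0.218218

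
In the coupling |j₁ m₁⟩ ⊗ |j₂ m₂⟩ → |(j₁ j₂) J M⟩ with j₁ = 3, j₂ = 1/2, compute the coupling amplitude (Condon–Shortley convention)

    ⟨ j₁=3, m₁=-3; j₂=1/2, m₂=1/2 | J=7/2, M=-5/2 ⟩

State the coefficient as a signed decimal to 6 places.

triangle: 0!×6!×1!/8! = 720/40320
(j±m)!: 0!×6!×1!×0!×1!×6! = 518400
prefactor² = (2J+1)×Δ×N² = 518400/7
  k=0: +1/(0!×0!×6!×1!×0!×0!) = 1/720
Σ = 1/720  ⇒  CG² = 518400/7×1/720² = 1/7
CG = +√(1/7) = +0.377964

+√(1/7) = +0.377964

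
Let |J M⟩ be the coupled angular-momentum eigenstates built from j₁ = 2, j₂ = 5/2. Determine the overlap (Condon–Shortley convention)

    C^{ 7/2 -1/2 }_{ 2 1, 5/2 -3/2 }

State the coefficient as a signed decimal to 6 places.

triangle: 1!·3!·4!/9! = 144/362880
(j±m)!: 3!·1!·1!·4!·3!·4! = 20736
prefactor² = (2J+1)·Δ·N² = 2304/35
  k=0: +1/(0!·1!·1!·1!·2!·3!) = 1/12
  k=1: −1/(1!·0!·0!·0!·3!·4!) = -1/144
Σ = 11/144  ⇒  CG² = 2304/35·11/144² = 121/315
CG = +√(121/315) = +0.619780

+√(121/315) ≈ +0.619780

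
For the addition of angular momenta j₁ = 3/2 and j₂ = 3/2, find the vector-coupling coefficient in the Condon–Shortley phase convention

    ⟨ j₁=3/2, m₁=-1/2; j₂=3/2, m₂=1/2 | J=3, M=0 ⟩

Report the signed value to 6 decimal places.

+√(9/20) = +0.670820

√[7·0!3!3!/7! · 1!2!2!1!3!3!] = √(36/5)
  +(−1)^0/∏(0,0,2,2,1,1)! = 1/4  (running 1/4)
⟨..|..⟩ = √(36/5)·(1/4) = +0.670820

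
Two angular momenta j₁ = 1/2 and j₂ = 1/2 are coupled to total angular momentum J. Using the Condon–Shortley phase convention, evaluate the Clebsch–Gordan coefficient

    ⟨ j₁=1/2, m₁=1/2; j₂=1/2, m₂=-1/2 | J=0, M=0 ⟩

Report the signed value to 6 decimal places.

+√(1/2) ≈ +0.707107

√[1·1!0!0!/2! · 1!0!0!1!0!0!] = √(1/2)
  +(−1)^0/∏(0,1,0,0,0,0)! = 1  (running 1)
⟨..|..⟩ = √(1/2)·(1) = +0.707107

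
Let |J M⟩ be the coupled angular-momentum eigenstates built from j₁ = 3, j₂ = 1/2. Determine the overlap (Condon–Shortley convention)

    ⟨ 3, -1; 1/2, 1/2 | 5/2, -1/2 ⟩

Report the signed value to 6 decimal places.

√[6·1!5!0!/7! · 2!4!1!0!2!3!] = √(576/7)
  +(−1)^1/∏(1,0,3,0,2,0)! = -1/12  (running -1/12)
⟨..|..⟩ = √(576/7)·(-1/12) = -0.755929

-0.755929  (= −√(4/7))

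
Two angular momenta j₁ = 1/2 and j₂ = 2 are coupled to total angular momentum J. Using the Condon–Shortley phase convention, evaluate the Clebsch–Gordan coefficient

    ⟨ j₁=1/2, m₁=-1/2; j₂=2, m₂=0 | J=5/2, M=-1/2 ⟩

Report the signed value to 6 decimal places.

+0.774597

j₁+j₂−J=0  J+j₁−j₂=1  J−j₁+j₂=4  j₁+j₂+J+1=6
(j₁±m₁, j₂±m₂, J±M) = (0,1,2,2,2,3)
P² = 48/5
sum k=0..0:
  [0] +1/4 = 1/4
S = 1/4
C² = P²·S² = 3/5 ; C = +0.774597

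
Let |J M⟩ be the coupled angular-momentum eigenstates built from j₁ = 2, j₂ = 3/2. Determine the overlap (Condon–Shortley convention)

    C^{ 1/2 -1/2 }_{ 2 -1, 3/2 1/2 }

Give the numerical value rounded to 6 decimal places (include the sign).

+0.547723

j₁+j₂−J=3  J+j₁−j₂=1  J−j₁+j₂=0  j₁+j₂+J+1=5
(j₁±m₁, j₂±m₂, J±M) = (1,3,2,1,0,1)
P² = 6/5
sum k=2..2:
  [2] +1/2 = 1/2
S = 1/2
C² = P²·S² = 3/10 ; C = +0.547723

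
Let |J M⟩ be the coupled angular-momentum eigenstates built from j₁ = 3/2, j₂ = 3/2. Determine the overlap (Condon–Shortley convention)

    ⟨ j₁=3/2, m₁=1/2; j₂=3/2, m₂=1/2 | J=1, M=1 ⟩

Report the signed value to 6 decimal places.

triangle: 2!×1!×1!/5! = 2/120
(j±m)!: 2!×1!×2!×1!×2!×0! = 8
prefactor² = (2J+1)×Δ×N² = 2/5
  k=1: −1/(1!×1!×0!×1!×1!×0!) = -1
Σ = -1  ⇒  CG² = 2/5×(-1)² = 2/5
CG = −√(2/5) = -0.632456

−√(2/5) = -0.632456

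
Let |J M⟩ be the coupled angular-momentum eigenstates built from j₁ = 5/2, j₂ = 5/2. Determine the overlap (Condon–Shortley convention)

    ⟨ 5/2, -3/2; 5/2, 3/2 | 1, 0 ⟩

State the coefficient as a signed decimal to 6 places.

−√(9/70) = -0.358569

triangle: 4!*1!*1!/7! = 24/5040
(j±m)!: 1!*4!*4!*1!*1!*1! = 576
prefactor² = (2J+1)*Δ*N² = 288/35
  k=3: −1/(3!*1!*1!*1!*0!*0!) = -1/6
  k=4: +1/(4!*0!*0!*0!*1!*1!) = 1/24
Σ = -1/8  ⇒  CG² = 288/35*(-1/8)² = 9/70
CG = −√(9/70) = -0.358569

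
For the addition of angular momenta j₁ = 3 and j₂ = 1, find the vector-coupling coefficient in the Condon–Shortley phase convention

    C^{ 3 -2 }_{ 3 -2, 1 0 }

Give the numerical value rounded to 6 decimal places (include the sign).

triangle: 1!·5!·1!/8! = 120/40320
(j±m)!: 1!·5!·1!·1!·1!·5! = 14400
prefactor² = (2J+1)·Δ·N² = 300
  k=0: +1/(0!·1!·5!·1!·0!·0!) = 1/120
  k=1: −1/(1!·0!·4!·0!·1!·1!) = -1/24
Σ = -1/30  ⇒  CG² = 300·(-1/30)² = 1/3
CG = −√(1/3) = -0.577350

−√(1/3) ≈ -0.577350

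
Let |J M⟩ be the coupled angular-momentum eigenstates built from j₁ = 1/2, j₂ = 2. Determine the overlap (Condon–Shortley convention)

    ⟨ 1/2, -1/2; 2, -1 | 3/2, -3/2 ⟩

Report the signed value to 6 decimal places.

−√(1/5) = -0.447214

triangle: 1!*0!*3!/5! = 6/120
(j±m)!: 0!*1!*1!*3!*0!*3! = 36
prefactor² = (2J+1)*Δ*N² = 36/5
  k=1: −1/(1!*0!*0!*0!*0!*3!) = -1/6
Σ = -1/6  ⇒  CG² = 36/5*(-1/6)² = 1/5
CG = −√(1/5) = -0.447214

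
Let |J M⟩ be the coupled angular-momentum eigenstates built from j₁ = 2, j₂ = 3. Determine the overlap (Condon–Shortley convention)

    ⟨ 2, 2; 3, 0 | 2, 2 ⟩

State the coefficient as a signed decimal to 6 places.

+√(1/14) ≈ +0.267261

√[5·3!1!3!/8! · 4!0!3!3!4!0!] = √(648/7)
  +(−1)^0/∏(0,3,0,3,1,0)! = 1/36  (running 1/36)
⟨..|..⟩ = √(648/7)·(1/36) = +0.267261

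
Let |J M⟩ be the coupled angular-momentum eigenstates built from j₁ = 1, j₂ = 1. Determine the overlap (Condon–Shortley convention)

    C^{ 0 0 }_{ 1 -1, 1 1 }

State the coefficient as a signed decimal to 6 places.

+0.577350

j₁+j₂−J=2  J+j₁−j₂=0  J−j₁+j₂=0  j₁+j₂+J+1=3
(j₁±m₁, j₂±m₂, J±M) = (0,2,2,0,0,0)
P² = 4/3
sum k=2..2:
  [2] +1/2 = 1/2
S = 1/2
C² = P²·S² = 1/3 ; C = +0.577350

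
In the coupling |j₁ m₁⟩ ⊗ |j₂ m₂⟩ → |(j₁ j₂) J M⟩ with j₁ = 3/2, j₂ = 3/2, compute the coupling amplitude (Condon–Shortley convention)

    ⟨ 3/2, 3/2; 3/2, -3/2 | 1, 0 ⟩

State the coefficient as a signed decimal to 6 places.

+√(9/20) = +0.670820

√[3·2!1!1!/5! · 3!0!0!3!1!1!] = √(9/5)
  +(−1)^0/∏(0,2,0,0,1,1)! = 1/2  (running 1/2)
⟨..|..⟩ = √(9/5)·(1/2) = +0.670820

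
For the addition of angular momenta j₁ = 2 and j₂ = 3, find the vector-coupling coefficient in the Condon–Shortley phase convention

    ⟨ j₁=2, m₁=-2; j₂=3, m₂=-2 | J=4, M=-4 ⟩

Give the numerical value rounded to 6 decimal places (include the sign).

j₁+j₂−J=1  J+j₁−j₂=3  J−j₁+j₂=5  j₁+j₂+J+1=10
(j₁±m₁, j₂±m₂, J±M) = (0,4,1,5,0,8)
P² = 207360
sum k=1..1:
  [1] −1/720 = -1/720
S = -1/720
C² = P²·S² = 2/5 ; C = -0.632456

-0.632456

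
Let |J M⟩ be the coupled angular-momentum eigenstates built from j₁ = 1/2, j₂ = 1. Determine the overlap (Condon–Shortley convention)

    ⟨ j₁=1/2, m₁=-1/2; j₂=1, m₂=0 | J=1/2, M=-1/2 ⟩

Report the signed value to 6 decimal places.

√[2·1!0!1!/3! · 0!1!1!1!0!1!] = √(1/3)
  +(−1)^1/∏(1,0,0,0,0,1)! = -1  (running -1)
⟨..|..⟩ = √(1/3)·(-1) = -0.577350

-0.577350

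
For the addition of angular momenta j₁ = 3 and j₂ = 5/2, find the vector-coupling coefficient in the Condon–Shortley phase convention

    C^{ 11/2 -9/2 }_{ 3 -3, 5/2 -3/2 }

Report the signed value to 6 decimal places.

+0.674200

j₁+j₂−J=0  J+j₁−j₂=6  J−j₁+j₂=5  j₁+j₂+J+1=12
(j₁±m₁, j₂±m₂, J±M) = (0,6,1,4,1,10)
P² = 1492992000/11
sum k=0..0:
  [0] +1/17280 = 1/17280
S = 1/17280
C² = P²·S² = 5/11 ; C = +0.674200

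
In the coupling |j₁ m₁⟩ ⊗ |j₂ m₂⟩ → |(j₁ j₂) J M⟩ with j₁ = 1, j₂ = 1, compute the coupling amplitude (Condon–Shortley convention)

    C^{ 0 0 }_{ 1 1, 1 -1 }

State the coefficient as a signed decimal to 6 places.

+√(1/3) = +0.577350

√[1·2!0!0!/3! · 2!0!0!2!0!0!] = √(4/3)
  +(−1)^0/∏(0,2,0,0,0,0)! = 1/2  (running 1/2)
⟨..|..⟩ = √(4/3)·(1/2) = +0.577350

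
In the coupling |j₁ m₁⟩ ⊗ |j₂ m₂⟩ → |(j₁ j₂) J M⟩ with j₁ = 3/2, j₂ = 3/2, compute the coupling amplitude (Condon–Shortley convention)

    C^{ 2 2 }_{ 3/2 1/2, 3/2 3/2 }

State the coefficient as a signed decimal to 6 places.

√[5·1!2!2!/6! · 2!1!3!0!4!0!] = √(8)
  +(−1)^1/∏(1,0,0,2,2,0)! = -1/4  (running -1/4)
⟨..|..⟩ = √(8)·(-1/4) = -0.707107

−√(1/2) = -0.707107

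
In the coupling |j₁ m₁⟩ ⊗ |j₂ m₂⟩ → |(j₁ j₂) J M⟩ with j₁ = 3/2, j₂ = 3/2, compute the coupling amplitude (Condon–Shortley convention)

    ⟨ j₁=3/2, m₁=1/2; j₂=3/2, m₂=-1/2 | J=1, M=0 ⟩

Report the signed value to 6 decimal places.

√[3·2!1!1!/5! · 2!1!1!2!1!1!] = √(1/5)
  +(−1)^0/∏(0,2,1,1,0,0)! = 1/2  (running 1/2)
  +(−1)^1/∏(1,1,0,0,1,1)! = -1  (running -1/2)
⟨..|..⟩ = √(1/5)·(-1/2) = -0.223607

-0.223607  (= −√(1/20))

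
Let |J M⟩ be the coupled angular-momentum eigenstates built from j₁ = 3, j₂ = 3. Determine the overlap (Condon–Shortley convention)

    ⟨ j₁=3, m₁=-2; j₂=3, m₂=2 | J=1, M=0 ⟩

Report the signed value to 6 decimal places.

+0.377964

j₁+j₂−J=5  J+j₁−j₂=1  J−j₁+j₂=1  j₁+j₂+J+1=8
(j₁±m₁, j₂±m₂, J±M) = (1,5,5,1,1,1)
P² = 900/7
sum k=4..5:
  [4] +1/24 = 1/24
  [5] −1/120 = -1/120
S = 1/30
C² = P²·S² = 1/7 ; C = +0.377964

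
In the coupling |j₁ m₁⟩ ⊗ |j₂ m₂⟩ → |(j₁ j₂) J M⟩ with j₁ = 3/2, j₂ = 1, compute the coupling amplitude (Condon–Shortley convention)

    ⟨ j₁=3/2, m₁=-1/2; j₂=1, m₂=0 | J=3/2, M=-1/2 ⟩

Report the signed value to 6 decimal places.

−√(1/15) ≈ -0.258199

triangle: 1!×2!×1!/5! = 2/120
(j±m)!: 1!×2!×1!×1!×1!×2! = 4
prefactor² = (2J+1)×Δ×N² = 4/15
  k=0: +1/(0!×1!×2!×1!×0!×0!) = 1/2
  k=1: −1/(1!×0!×1!×0!×1!×1!) = -1
Σ = -1/2  ⇒  CG² = 4/15×(-1/2)² = 1/15
CG = −√(1/15) = -0.258199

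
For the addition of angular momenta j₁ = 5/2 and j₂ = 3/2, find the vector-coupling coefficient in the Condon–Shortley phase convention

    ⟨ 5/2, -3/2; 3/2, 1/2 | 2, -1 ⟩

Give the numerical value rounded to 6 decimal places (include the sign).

+0.154303  (= +√(1/42))

j₁+j₂−J=2  J+j₁−j₂=3  J−j₁+j₂=1  j₁+j₂+J+1=7
(j₁±m₁, j₂±m₂, J±M) = (1,4,2,1,1,3)
P² = 24/7
sum k=1..2:
  [1] −1/6 = -1/6
  [2] +1/4 = 1/4
S = 1/12
C² = P²·S² = 1/42 ; C = +0.154303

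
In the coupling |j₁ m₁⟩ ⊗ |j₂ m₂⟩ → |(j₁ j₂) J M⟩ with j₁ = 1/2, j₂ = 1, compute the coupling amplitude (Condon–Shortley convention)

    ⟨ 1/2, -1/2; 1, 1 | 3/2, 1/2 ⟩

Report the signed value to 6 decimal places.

+0.577350

triangle: 0!×1!×2!/4! = 2/24
(j±m)!: 0!×1!×2!×0!×2!×1! = 4
prefactor² = (2J+1)×Δ×N² = 4/3
  k=0: +1/(0!×0!×1!×2!×0!×0!) = 1/2
Σ = 1/2  ⇒  CG² = 4/3×1/2² = 1/3
CG = +√(1/3) = +0.577350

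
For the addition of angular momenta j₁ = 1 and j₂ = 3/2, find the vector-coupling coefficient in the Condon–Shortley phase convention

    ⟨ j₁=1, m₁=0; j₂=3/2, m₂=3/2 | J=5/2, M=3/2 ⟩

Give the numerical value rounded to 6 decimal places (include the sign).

+√(2/5) ≈ +0.632456

√[6·0!2!3!/6! · 1!1!3!0!4!1!] = √(72/5)
  +(−1)^0/∏(0,0,1,3,1,0)! = 1/6  (running 1/6)
⟨..|..⟩ = √(72/5)·(1/6) = +0.632456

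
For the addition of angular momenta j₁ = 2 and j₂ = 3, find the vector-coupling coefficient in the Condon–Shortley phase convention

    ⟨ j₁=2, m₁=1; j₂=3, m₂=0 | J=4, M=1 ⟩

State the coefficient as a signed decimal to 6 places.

+0.462910  (= +√(3/14))

j₁+j₂−J=1  J+j₁−j₂=3  J−j₁+j₂=5  j₁+j₂+J+1=10
(j₁±m₁, j₂±m₂, J±M) = (3,1,3,3,5,3)
P² = 1944/7
sum k=0..1:
  [0] +1/24 = 1/24
  [1] −1/72 = -1/72
S = 1/36
C² = P²·S² = 3/14 ; C = +0.462910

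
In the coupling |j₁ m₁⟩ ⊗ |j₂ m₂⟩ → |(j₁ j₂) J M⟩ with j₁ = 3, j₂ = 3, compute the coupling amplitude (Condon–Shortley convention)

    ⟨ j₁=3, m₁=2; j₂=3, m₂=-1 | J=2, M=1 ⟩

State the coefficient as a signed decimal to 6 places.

j₁+j₂−J=4  J+j₁−j₂=2  J−j₁+j₂=2  j₁+j₂+J+1=9
(j₁±m₁, j₂±m₂, J±M) = (5,1,2,4,3,1)
P² = 320/7
sum k=0..1:
  [0] +1/48 = 1/48
  [1] −1/12 = -1/12
S = -1/16
C² = P²·S² = 5/28 ; C = -0.422577

−√(5/28) ≈ -0.422577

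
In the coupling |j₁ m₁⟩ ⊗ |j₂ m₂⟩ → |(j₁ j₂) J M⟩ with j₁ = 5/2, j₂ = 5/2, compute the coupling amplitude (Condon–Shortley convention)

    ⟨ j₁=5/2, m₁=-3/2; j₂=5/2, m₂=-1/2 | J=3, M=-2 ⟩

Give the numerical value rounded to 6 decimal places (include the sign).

√[7·2!3!3!/9! · 1!4!2!3!1!5!] = √(48)
  +(−1)^1/∏(1,1,3,1,0,2)! = -1/12  (running -1/12)
  +(−1)^2/∏(2,0,2,0,1,3)! = 1/24  (running -1/24)
⟨..|..⟩ = √(48)·(-1/24) = -0.288675

-0.288675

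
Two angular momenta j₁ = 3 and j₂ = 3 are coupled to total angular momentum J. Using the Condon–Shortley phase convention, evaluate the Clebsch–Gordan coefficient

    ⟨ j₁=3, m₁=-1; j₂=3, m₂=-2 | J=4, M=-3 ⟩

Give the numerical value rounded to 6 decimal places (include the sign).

−√(1/11) = -0.301511

j₁+j₂−J=2  J+j₁−j₂=4  J−j₁+j₂=4  j₁+j₂+J+1=11
(j₁±m₁, j₂±m₂, J±M) = (2,4,1,5,1,7)
P² = 82944/11
sum k=0..1:
  [0] +1/288 = 1/288
  [1] −1/144 = -1/144
S = -1/288
C² = P²·S² = 1/11 ; C = -0.301511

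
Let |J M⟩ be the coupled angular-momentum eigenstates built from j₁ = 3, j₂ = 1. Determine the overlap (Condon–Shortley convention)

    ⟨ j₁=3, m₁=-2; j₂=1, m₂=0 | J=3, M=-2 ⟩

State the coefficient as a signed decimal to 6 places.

√[7·1!5!1!/8! · 1!5!1!1!1!5!] = √(300)
  +(−1)^0/∏(0,1,5,1,0,0)! = 1/120  (running 1/120)
  +(−1)^1/∏(1,0,4,0,1,1)! = -1/24  (running -1/30)
⟨..|..⟩ = √(300)·(-1/30) = -0.577350

-0.577350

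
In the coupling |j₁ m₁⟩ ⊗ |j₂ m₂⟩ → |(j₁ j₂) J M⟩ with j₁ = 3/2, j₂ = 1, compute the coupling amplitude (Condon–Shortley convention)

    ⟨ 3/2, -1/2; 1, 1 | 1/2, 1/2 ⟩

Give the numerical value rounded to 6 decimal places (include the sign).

j₁+j₂−J=2  J+j₁−j₂=1  J−j₁+j₂=0  j₁+j₂+J+1=4
(j₁±m₁, j₂±m₂, J±M) = (1,2,2,0,1,0)
P² = 2/3
sum k=2..2:
  [2] +1/2 = 1/2
S = 1/2
C² = P²·S² = 1/6 ; C = +0.408248

+0.408248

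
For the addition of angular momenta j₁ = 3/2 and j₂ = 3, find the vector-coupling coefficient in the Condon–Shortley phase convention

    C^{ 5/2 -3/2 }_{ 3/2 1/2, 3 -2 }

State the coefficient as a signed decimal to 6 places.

+√(1/14) ≈ +0.267261

j₁+j₂−J=2  J+j₁−j₂=1  J−j₁+j₂=4  j₁+j₂+J+1=8
(j₁±m₁, j₂±m₂, J±M) = (2,1,1,5,1,4)
P² = 288/7
sum k=0..1:
  [0] +1/12 = 1/12
  [1] −1/24 = -1/24
S = 1/24
C² = P²·S² = 1/14 ; C = +0.267261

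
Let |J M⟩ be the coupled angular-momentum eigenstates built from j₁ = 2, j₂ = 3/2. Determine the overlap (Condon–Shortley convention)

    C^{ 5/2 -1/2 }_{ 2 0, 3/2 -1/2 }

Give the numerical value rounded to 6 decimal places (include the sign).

j₁+j₂−J=1  J+j₁−j₂=3  J−j₁+j₂=2  j₁+j₂+J+1=7
(j₁±m₁, j₂±m₂, J±M) = (2,2,1,2,2,3)
P² = 48/35
sum k=0..1:
  [0] +1/2 = 1/2
  [1] −1/4 = -1/4
S = 1/4
C² = P²·S² = 3/35 ; C = +0.292770

+0.292770  (= +√(3/35))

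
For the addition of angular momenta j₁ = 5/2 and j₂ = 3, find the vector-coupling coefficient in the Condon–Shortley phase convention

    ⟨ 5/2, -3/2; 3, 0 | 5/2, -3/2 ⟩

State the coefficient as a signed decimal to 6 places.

triangle: 3!*2!*3!/9! = 72/362880
(j±m)!: 1!*4!*3!*3!*1!*4! = 20736
prefactor² = (2J+1)*Δ*N² = 864/35
  k=2: +1/(2!*1!*2!*1!*0!*2!) = 1/8
  k=3: −1/(3!*0!*1!*0!*1!*3!) = -1/36
Σ = 7/72  ⇒  CG² = 864/35*7/72² = 7/30
CG = +√(7/30) = +0.483046

+√(7/30) ≈ +0.483046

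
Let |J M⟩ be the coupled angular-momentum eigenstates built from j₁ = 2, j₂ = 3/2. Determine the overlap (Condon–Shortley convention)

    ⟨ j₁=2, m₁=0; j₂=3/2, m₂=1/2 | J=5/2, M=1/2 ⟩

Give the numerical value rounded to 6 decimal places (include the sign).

-0.292770  (= −√(3/35))

triangle: 1!·3!·2!/7! = 12/5040
(j±m)!: 2!·2!·2!·1!·3!·2! = 96
prefactor² = (2J+1)·Δ·N² = 48/35
  k=0: +1/(0!·1!·2!·2!·1!·0!) = 1/4
  k=1: −1/(1!·0!·1!·1!·2!·1!) = -1/2
Σ = -1/4  ⇒  CG² = 48/35·(-1/4)² = 3/35
CG = −√(3/35) = -0.292770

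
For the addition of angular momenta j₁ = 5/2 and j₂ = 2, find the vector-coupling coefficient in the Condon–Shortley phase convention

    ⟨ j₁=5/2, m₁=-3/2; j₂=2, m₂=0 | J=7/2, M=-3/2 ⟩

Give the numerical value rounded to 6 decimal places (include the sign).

triangle: 1!·4!·3!/9! = 144/362880
(j±m)!: 1!·4!·2!·2!·2!·5! = 23040
prefactor² = (2J+1)·Δ·N² = 512/7
  k=0: +1/(0!·1!·4!·2!·0!·1!) = 1/48
  k=1: −1/(1!·0!·3!·1!·1!·2!) = -1/12
Σ = -1/16  ⇒  CG² = 512/7·(-1/16)² = 2/7
CG = −√(2/7) = -0.534522

−√(2/7) = -0.534522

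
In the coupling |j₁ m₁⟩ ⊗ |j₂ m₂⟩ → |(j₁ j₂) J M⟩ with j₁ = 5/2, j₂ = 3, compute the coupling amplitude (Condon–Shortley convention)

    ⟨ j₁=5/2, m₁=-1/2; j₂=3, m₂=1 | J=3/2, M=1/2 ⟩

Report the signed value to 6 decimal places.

−√(1/105) = -0.097590

j₁+j₂−J=4  J+j₁−j₂=1  J−j₁+j₂=2  j₁+j₂+J+1=8
(j₁±m₁, j₂±m₂, J±M) = (2,3,4,2,2,1)
P² = 192/35
sum k=2..3:
  [2] +1/8 = 1/8
  [3] −1/6 = -1/6
S = -1/24
C² = P²·S² = 1/105 ; C = -0.097590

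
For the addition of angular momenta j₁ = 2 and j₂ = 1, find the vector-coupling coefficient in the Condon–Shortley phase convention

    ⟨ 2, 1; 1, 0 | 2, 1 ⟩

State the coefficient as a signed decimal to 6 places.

triangle: 1!*3!*1!/6! = 6/720
(j±m)!: 3!*1!*1!*1!*3!*1! = 36
prefactor² = (2J+1)*Δ*N² = 3/2
  k=0: +1/(0!*1!*1!*1!*2!*0!) = 1/2
  k=1: −1/(1!*0!*0!*0!*3!*1!) = -1/6
Σ = 1/3  ⇒  CG² = 3/2*1/3² = 1/6
CG = +√(1/6) = +0.408248

+√(1/6) ≈ +0.408248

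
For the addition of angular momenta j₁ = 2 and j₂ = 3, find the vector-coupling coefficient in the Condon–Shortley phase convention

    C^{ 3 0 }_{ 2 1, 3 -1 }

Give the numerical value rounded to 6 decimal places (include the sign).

triangle: 2!×2!×4!/9! = 96/362880
(j±m)!: 3!×1!×2!×4!×3!×3! = 10368
prefactor² = (2J+1)×Δ×N² = 96/5
  k=0: +1/(0!×2!×1!×2!×1!×2!) = 1/8
  k=1: −1/(1!×1!×0!×1!×2!×3!) = -1/12
Σ = 1/24  ⇒  CG² = 96/5×1/24² = 1/30
CG = +√(1/30) = +0.182574

+√(1/30) ≈ +0.182574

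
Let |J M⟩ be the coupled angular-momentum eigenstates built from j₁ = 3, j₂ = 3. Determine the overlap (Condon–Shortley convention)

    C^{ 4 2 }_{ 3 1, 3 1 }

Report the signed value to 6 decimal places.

−√(20/77) = -0.509647

√[9·2!4!4!/11! · 4!2!4!2!6!2!] = √(331776/385)
  +(−1)^0/∏(0,2,2,4,2,0)! = 1/192  (running 1/192)
  +(−1)^1/∏(1,1,1,3,3,1)! = -1/36  (running -13/576)
  +(−1)^2/∏(2,0,0,2,4,2)! = 1/192  (running -5/288)
⟨..|..⟩ = √(331776/385)·(-5/288) = -0.509647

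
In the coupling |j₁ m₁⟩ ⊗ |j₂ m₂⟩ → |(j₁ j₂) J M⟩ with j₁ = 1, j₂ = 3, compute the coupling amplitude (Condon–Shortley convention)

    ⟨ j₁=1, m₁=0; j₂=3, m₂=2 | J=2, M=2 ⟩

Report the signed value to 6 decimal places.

j₁+j₂−J=2  J+j₁−j₂=0  J−j₁+j₂=4  j₁+j₂+J+1=7
(j₁±m₁, j₂±m₂, J±M) = (1,1,5,1,4,0)
P² = 960/7
sum k=1..1:
  [1] −1/24 = -1/24
S = -1/24
C² = P²·S² = 5/21 ; C = -0.487950

−√(5/21) ≈ -0.487950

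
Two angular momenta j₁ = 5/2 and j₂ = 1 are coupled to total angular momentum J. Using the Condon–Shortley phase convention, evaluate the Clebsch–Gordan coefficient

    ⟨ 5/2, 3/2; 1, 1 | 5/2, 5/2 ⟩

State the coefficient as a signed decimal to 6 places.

-0.534522

j₁+j₂−J=1  J+j₁−j₂=4  J−j₁+j₂=1  j₁+j₂+J+1=7
(j₁±m₁, j₂±m₂, J±M) = (4,1,2,0,5,0)
P² = 1152/7
sum k=1..1:
  [1] −1/24 = -1/24
S = -1/24
C² = P²·S² = 2/7 ; C = -0.534522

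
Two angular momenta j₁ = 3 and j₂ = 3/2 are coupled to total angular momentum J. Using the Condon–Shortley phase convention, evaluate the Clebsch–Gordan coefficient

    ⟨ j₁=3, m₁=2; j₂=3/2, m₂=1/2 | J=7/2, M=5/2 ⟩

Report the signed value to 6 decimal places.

√[8·1!5!2!/9! · 5!1!2!1!6!1!] = √(6400/7)
  +(−1)^0/∏(0,1,1,2,4,0)! = 1/48  (running 1/48)
  +(−1)^1/∏(1,0,0,1,5,1)! = -1/120  (running 1/80)
⟨..|..⟩ = √(6400/7)·(1/80) = +0.377964

+√(1/7) ≈ +0.377964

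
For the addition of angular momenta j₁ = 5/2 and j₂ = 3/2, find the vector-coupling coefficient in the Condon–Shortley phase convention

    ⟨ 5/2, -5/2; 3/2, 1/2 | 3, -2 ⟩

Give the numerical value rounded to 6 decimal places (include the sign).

√[7·1!4!2!/8! · 0!5!2!1!1!5!] = √(240)
  +(−1)^1/∏(1,0,4,1,0,1)! = -1/24  (running -1/24)
⟨..|..⟩ = √(240)·(-1/24) = -0.645497

-0.645497  (= −√(5/12))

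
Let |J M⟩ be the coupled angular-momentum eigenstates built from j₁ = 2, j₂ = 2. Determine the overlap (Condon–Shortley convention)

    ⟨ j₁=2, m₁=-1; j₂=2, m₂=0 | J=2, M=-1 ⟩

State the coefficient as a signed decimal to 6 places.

−√(1/14) = -0.267261

j₁+j₂−J=2  J+j₁−j₂=2  J−j₁+j₂=2  j₁+j₂+J+1=7
(j₁±m₁, j₂±m₂, J±M) = (1,3,2,2,1,3)
P² = 8/7
sum k=1..2:
  [1] −1/2 = -1/2
  [2] +1/4 = 1/4
S = -1/4
C² = P²·S² = 1/14 ; C = -0.267261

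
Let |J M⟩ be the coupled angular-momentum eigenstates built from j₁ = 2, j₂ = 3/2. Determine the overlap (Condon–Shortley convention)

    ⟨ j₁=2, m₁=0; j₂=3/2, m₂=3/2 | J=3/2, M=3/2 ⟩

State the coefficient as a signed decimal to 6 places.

+√(1/5) = +0.447214

√[4·2!2!1!/6! · 2!2!3!0!3!0!] = √(16/5)
  +(−1)^2/∏(2,0,0,1,2,0)! = 1/4  (running 1/4)
⟨..|..⟩ = √(16/5)·(1/4) = +0.447214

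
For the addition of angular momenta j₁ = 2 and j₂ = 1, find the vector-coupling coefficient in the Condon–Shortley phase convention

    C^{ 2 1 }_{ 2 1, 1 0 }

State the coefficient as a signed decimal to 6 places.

+0.408248

√[5·1!3!1!/6! · 3!1!1!1!3!1!] = √(3/2)
  +(−1)^0/∏(0,1,1,1,2,0)! = 1/2  (running 1/2)
  +(−1)^1/∏(1,0,0,0,3,1)! = -1/6  (running 1/3)
⟨..|..⟩ = √(3/2)·(1/3) = +0.408248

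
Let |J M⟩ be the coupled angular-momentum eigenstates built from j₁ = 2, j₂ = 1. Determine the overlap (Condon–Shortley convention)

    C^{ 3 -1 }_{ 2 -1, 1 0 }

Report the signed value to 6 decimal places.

√[7·0!4!2!/7! · 1!3!1!1!2!4!] = √(96/5)
  +(−1)^0/∏(0,0,3,1,1,1)! = 1/6  (running 1/6)
⟨..|..⟩ = √(96/5)·(1/6) = +0.730297

+0.730297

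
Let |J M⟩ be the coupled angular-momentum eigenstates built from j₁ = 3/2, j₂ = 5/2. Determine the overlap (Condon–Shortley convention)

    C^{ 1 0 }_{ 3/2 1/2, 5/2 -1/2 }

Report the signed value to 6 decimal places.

-0.547723  (= −√(3/10))

triangle: 3!·0!·2!/6! = 12/720
(j±m)!: 2!·1!·2!·3!·1!·1! = 24
prefactor² = (2J+1)·Δ·N² = 6/5
  k=1: −1/(1!·2!·0!·1!·0!·1!) = -1/2
Σ = -1/2  ⇒  CG² = 6/5·(-1/2)² = 3/10
CG = −√(3/10) = -0.547723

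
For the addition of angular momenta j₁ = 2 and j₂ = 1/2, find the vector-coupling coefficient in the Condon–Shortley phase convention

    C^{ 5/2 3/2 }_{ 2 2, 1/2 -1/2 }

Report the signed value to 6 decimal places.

+√(1/5) ≈ +0.447214

j₁+j₂−J=0  J+j₁−j₂=4  J−j₁+j₂=1  j₁+j₂+J+1=6
(j₁±m₁, j₂±m₂, J±M) = (4,0,0,1,4,1)
P² = 576/5
sum k=0..0:
  [0] +1/24 = 1/24
S = 1/24
C² = P²·S² = 1/5 ; C = +0.447214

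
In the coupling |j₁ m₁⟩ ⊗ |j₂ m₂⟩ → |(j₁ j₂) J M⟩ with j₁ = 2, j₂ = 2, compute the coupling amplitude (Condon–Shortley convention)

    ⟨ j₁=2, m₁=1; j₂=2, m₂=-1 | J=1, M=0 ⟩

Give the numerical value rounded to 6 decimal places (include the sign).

j₁+j₂−J=3  J+j₁−j₂=1  J−j₁+j₂=1  j₁+j₂+J+1=6
(j₁±m₁, j₂±m₂, J±M) = (3,1,1,3,1,1)
P² = 9/10
sum k=0..1:
  [0] +1/6 = 1/6
  [1] −1/2 = -1/2
S = -1/3
C² = P²·S² = 1/10 ; C = -0.316228

−√(1/10) ≈ -0.316228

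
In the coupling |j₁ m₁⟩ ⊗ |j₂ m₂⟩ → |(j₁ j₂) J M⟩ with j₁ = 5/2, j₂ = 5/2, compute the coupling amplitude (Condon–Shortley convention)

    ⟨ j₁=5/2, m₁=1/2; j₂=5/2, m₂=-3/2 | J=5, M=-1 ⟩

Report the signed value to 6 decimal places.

√[11·0!5!5!/11! · 3!2!1!4!4!6!] = √(138240/7)
  +(−1)^0/∏(0,0,2,1,3,4)! = 1/288  (running 1/288)
⟨..|..⟩ = √(138240/7)·(1/288) = +0.487950

+√(5/21) = +0.487950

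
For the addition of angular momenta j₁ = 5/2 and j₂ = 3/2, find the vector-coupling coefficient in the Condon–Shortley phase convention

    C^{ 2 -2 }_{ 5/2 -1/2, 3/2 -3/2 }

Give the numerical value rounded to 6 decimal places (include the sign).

+√(1/7) = +0.377964

j₁+j₂−J=2  J+j₁−j₂=3  J−j₁+j₂=1  j₁+j₂+J+1=7
(j₁±m₁, j₂±m₂, J±M) = (2,3,0,3,0,4)
P² = 144/7
sum k=0..0:
  [0] +1/12 = 1/12
S = 1/12
C² = P²·S² = 1/7 ; C = +0.377964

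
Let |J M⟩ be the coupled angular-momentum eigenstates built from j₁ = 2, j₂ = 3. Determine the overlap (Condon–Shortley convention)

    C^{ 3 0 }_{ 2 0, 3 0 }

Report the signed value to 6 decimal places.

−√(4/15) ≈ -0.516398

√[7·2!2!4!/9! · 2!2!3!3!3!3!] = √(48/5)
  +(−1)^0/∏(0,2,2,3,0,1)! = 1/24  (running 1/24)
  +(−1)^1/∏(1,1,1,2,1,2)! = -1/4  (running -5/24)
  +(−1)^2/∏(2,0,0,1,2,3)! = 1/24  (running -1/6)
⟨..|..⟩ = √(48/5)·(-1/6) = -0.516398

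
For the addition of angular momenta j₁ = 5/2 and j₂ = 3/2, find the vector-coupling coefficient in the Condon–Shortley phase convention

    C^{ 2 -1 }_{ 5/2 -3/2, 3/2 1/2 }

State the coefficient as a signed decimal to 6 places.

triangle: 2!*3!*1!/7! = 12/5040
(j±m)!: 1!*4!*2!*1!*1!*3! = 288
prefactor² = (2J+1)*Δ*N² = 24/7
  k=1: −1/(1!*1!*3!*1!*0!*0!) = -1/6
  k=2: +1/(2!*0!*2!*0!*1!*1!) = 1/4
Σ = 1/12  ⇒  CG² = 24/7*1/12² = 1/42
CG = +√(1/42) = +0.154303

+√(1/42) ≈ +0.154303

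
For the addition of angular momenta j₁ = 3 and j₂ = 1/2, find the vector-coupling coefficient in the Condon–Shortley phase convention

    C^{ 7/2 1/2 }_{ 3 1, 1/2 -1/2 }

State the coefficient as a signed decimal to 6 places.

+0.654654

j₁+j₂−J=0  J+j₁−j₂=6  J−j₁+j₂=1  j₁+j₂+J+1=8
(j₁±m₁, j₂±m₂, J±M) = (4,2,0,1,4,3)
P² = 6912/7
sum k=0..0:
  [0] +1/48 = 1/48
S = 1/48
C² = P²·S² = 3/7 ; C = +0.654654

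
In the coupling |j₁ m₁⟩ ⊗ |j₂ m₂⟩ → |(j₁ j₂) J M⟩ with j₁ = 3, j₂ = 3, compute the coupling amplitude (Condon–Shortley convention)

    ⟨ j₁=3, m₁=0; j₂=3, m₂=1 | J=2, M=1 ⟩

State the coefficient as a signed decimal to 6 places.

√[5·4!2!2!/9! · 3!3!4!2!3!1!] = √(96/7)
  +(−1)^2/∏(2,2,1,2,1,0)! = 1/8  (running 1/8)
  +(−1)^3/∏(3,1,0,1,2,1)! = -1/12  (running 1/24)
⟨..|..⟩ = √(96/7)·(1/24) = +0.154303

+0.154303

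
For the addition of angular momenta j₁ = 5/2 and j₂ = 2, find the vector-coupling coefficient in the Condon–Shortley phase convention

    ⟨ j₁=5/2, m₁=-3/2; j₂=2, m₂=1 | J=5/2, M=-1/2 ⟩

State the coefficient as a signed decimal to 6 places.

√[6·2!3!2!/8! · 1!4!3!1!2!3!] = √(216/35)
  +(−1)^1/∏(1,1,3,2,0,0)! = -1/12  (running -1/12)
  +(−1)^2/∏(2,0,2,1,1,1)! = 1/4  (running 1/6)
⟨..|..⟩ = √(216/35)·(1/6) = +0.414039

+0.414039  (= +√(6/35))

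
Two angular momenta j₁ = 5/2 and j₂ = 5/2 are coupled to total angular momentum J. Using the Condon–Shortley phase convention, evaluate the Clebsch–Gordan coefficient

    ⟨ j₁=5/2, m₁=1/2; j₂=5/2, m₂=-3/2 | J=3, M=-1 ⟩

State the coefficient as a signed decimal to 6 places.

+√(1/30) ≈ +0.182574

j₁+j₂−J=2  J+j₁−j₂=3  J−j₁+j₂=3  j₁+j₂+J+1=9
(j₁±m₁, j₂±m₂, J±M) = (3,2,1,4,2,4)
P² = 96/5
sum k=0..1:
  [0] +1/8 = 1/8
  [1] −1/12 = -1/12
S = 1/24
C² = P²·S² = 1/30 ; C = +0.182574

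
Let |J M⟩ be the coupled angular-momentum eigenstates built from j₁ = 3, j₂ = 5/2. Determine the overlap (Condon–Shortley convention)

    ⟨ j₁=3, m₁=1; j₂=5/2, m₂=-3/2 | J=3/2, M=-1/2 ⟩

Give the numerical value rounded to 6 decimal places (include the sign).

−√(7/30) ≈ -0.483046

triangle: 4!·2!·1!/8! = 48/40320
(j±m)!: 4!·2!·1!·4!·1!·2! = 2304
prefactor² = (2J+1)·Δ·N² = 384/35
  k=0: +1/(0!·4!·2!·1!·0!·0!) = 1/48
  k=1: −1/(1!·3!·1!·0!·1!·1!) = -1/6
Σ = -7/48  ⇒  CG² = 384/35·(-7/48)² = 7/30
CG = −√(7/30) = -0.483046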